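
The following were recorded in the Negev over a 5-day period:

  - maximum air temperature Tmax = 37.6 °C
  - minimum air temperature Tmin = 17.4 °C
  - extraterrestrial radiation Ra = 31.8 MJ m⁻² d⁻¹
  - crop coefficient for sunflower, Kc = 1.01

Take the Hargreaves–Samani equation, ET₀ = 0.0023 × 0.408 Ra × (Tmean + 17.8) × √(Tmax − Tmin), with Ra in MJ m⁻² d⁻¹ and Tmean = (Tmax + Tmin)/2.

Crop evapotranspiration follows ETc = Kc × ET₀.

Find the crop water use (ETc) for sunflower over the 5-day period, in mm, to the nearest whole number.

Tmean = (37.6 + 17.4)/2 = 27.50 °C
0.408 Ra = 0.408 × 31.8 = 12.9744 mm/d equivalent
ET₀ = 0.0023 × 12.9744 × (27.50 + 17.8) × √20.2 = 0.0023 × 12.9744 × 45.30 × 4.4944 = 6.0755 mm/d
ETc = Kc × ET₀ = 1.01 × 6.0755 = 6.1363 mm/d
Over 5 days: 6.1363 × 5 = 30.682 mm

31 mm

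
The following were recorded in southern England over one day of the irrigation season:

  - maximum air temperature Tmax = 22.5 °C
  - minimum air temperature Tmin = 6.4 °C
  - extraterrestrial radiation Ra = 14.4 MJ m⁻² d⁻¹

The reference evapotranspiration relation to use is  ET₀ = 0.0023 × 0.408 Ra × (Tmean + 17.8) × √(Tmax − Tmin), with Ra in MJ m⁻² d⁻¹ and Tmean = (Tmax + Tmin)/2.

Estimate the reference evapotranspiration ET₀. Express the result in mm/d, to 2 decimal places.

1.75 mm/d

Tmean = (22.5 + 6.4)/2 = 14.45 °C
0.408 Ra = 0.408 × 14.4 = 5.8752 mm/d equivalent
ET₀ = 0.0023 × 5.8752 × (14.45 + 17.8) × √16.1 = 0.0023 × 5.8752 × 32.25 × 4.0125 = 1.7486 mm/d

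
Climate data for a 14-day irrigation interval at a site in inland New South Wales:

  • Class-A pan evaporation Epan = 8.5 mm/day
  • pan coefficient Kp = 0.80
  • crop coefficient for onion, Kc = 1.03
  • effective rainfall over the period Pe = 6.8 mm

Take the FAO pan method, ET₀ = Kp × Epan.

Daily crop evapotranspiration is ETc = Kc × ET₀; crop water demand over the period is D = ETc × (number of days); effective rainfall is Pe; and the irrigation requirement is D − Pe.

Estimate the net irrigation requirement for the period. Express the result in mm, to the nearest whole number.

ET₀ = 0.80 × 8.5 = 6.8000 mm/d
ETc = Kc × ET₀ = 1.03 × 6.8000 = 7.0040 mm/d
Crop demand D = ETc × 14 d = 7.0040 × 14 = 98.056 mm
D − Pe = 98.056 − 6.8 = 91.256 mm

91 mm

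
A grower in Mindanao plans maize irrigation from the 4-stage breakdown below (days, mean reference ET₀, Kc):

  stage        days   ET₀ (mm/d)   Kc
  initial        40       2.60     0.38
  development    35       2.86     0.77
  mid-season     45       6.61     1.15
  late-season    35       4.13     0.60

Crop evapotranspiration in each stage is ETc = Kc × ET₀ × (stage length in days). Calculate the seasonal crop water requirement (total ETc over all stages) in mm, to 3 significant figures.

545 mm

initial: 0.38 × 2.60 × 40 = 39.52 mm
development: 0.77 × 2.86 × 35 = 77.08 mm
mid-season: 1.15 × 6.61 × 45 = 342.07 mm
late-season: 0.60 × 4.13 × 35 = 86.73 mm
Seasonal total = 545.40 mm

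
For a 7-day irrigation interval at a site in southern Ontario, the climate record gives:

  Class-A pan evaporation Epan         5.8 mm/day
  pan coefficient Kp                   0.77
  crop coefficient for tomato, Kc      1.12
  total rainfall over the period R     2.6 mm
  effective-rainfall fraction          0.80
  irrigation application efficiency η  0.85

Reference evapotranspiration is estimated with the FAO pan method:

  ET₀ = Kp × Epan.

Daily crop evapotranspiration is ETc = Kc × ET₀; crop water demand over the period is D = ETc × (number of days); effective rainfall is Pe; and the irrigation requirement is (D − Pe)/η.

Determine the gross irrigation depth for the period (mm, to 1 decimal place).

ET₀ = 0.77 × 5.8 = 4.4660 mm/d
ETc = Kc × ET₀ = 1.12 × 4.4660 = 5.0019 mm/d
Crop demand D = ETc × 7 d = 5.0019 × 7 = 35.013 mm
Pe = 0.80 × 2.6 = 2.080 mm
D − Pe = 35.013 − 2.080 = 32.933 mm
Gross irrigation = 32.933 / 0.85 = 38.745 mm

38.7 mm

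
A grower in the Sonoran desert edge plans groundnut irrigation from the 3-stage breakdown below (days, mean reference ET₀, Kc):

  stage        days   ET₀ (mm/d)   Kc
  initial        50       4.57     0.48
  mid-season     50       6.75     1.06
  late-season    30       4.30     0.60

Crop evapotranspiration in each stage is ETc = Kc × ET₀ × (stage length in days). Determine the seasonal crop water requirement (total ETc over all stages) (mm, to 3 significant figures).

545 mm

initial: 0.48 × 4.57 × 50 = 109.68 mm
mid-season: 1.06 × 6.75 × 50 = 357.75 mm
late-season: 0.60 × 4.30 × 30 = 77.40 mm
Seasonal total = 544.83 mm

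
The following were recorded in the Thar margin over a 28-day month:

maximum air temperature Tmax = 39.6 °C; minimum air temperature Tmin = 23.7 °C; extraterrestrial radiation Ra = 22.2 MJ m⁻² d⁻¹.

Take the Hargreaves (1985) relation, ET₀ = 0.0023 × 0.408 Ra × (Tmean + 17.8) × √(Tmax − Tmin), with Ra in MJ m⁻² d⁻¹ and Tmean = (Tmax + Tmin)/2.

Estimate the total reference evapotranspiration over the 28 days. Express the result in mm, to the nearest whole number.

Tmean = (39.6 + 23.7)/2 = 31.65 °C
0.408 Ra = 0.408 × 22.2 = 9.0576 mm/d equivalent
ET₀ = 0.0023 × 9.0576 × (31.65 + 17.8) × √15.9 = 0.0023 × 9.0576 × 49.45 × 3.9875 = 4.1078 mm/d
Over 28 days: 4.1078 × 28 = 115.018 mm

115 mm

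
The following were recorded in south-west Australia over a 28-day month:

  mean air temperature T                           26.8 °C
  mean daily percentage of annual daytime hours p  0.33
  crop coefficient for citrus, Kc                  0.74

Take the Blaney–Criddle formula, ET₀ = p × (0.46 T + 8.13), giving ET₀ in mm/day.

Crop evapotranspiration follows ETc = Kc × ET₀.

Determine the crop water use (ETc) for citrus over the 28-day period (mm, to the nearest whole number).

ET₀ = 0.33 × (0.46 × 26.8 + 8.13) = 0.33 × 20.458 = 6.7511 mm/d
ETc = Kc × ET₀ = 0.74 × 6.7511 = 4.9958 mm/d
Over 28 days: 4.9958 × 28 = 139.882 mm

140 mm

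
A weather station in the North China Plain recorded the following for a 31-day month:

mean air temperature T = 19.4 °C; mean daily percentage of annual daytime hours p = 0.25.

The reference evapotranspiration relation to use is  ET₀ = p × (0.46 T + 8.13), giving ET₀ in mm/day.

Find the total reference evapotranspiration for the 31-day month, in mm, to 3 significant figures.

132 mm

ET₀ = 0.25 × (0.46 × 19.4 + 8.13) = 0.25 × 17.054 = 4.2635 mm/d
Monthly total = 4.2635 × 31 = 132.169 mm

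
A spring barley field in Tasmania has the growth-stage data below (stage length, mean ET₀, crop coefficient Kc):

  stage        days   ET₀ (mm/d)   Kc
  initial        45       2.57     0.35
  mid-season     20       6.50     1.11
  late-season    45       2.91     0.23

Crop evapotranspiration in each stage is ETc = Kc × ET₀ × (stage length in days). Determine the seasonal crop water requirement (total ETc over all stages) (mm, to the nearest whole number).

initial: 0.35 × 2.57 × 45 = 40.48 mm
mid-season: 1.11 × 6.50 × 20 = 144.30 mm
late-season: 0.23 × 2.91 × 45 = 30.12 mm
Seasonal total = 214.90 mm

215 mm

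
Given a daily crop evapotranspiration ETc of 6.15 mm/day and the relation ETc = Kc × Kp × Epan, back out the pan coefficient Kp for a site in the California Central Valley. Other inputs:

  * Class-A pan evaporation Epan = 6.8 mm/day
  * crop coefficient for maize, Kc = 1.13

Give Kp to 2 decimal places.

0.80

ETc = Kc × Kp × Epan  ⇒  Kp = ETc / (Kc × Epan)
Kp = 6.15 / (1.13 × 6.8) = 6.15 / 7.684 = 0.8004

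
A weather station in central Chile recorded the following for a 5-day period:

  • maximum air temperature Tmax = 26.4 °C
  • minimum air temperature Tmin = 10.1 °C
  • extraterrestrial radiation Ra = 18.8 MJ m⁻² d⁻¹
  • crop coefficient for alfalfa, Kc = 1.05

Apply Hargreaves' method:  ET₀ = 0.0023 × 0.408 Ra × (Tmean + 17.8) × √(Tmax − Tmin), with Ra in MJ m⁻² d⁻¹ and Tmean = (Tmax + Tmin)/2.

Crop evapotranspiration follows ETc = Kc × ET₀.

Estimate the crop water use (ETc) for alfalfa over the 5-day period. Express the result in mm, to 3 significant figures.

13.5 mm

Tmean = (26.4 + 10.1)/2 = 18.25 °C
0.408 Ra = 0.408 × 18.8 = 7.6704 mm/d equivalent
ET₀ = 0.0023 × 7.6704 × (18.25 + 17.8) × √16.3 = 0.0023 × 7.6704 × 36.05 × 4.0373 = 2.5677 mm/d
ETc = Kc × ET₀ = 1.05 × 2.5677 = 2.6961 mm/d
Over 5 days: 2.6961 × 5 = 13.481 mm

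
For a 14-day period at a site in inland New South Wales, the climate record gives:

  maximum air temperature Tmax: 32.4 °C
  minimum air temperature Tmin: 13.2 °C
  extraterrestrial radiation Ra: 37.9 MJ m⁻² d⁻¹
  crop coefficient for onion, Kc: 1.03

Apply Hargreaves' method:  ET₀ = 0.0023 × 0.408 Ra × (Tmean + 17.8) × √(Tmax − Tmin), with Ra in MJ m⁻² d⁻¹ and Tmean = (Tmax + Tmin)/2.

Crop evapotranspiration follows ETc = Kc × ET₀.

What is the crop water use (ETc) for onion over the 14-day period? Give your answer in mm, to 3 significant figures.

91.2 mm

Tmean = (32.4 + 13.2)/2 = 22.80 °C
0.408 Ra = 0.408 × 37.9 = 15.4632 mm/d equivalent
ET₀ = 0.0023 × 15.4632 × (22.80 + 17.8) × √19.2 = 0.0023 × 15.4632 × 40.60 × 4.3818 = 6.3271 mm/d
ETc = Kc × ET₀ = 1.03 × 6.3271 = 6.5169 mm/d
Over 14 days: 6.5169 × 14 = 91.237 mm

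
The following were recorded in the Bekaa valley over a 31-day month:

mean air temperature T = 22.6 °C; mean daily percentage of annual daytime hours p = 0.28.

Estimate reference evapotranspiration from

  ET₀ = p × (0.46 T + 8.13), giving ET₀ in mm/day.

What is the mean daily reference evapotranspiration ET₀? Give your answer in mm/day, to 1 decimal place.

5.2 mm/day

ET₀ = 0.28 × (0.46 × 22.6 + 8.13) = 0.28 × 18.526 = 5.1873 mm/d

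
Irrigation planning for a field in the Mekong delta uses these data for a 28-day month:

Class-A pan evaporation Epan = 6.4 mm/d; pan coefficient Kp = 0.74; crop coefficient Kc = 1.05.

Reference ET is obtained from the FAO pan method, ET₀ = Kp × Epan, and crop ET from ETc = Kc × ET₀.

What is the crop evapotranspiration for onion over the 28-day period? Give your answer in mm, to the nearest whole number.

ET₀ = 0.74 × 6.4 = 4.7360 mm/d
ETc = Kc × ET₀ = 1.05 × 4.7360 = 4.9728 mm/d
Over 28 days: 4.9728 × 28 = 139.238 mm

139 mm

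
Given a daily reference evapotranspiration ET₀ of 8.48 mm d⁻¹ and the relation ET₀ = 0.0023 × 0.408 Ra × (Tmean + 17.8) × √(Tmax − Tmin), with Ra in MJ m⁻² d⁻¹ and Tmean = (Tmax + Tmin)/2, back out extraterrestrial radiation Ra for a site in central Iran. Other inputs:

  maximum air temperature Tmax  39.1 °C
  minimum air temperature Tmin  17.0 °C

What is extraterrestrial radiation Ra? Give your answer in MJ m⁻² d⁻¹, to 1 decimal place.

41.9 MJ m⁻² d⁻¹

Tmean = (39.1+17.0)/2 = 28.05 °C; ΔT = 22.1
Ra = ET₀ / [0.0023 × 0.408 × (Tmean+17.8) × √ΔT]
   = 8.48 / (0.0023 × 0.408 × 45.85 × 4.7011) = 41.925 MJ m⁻² d⁻¹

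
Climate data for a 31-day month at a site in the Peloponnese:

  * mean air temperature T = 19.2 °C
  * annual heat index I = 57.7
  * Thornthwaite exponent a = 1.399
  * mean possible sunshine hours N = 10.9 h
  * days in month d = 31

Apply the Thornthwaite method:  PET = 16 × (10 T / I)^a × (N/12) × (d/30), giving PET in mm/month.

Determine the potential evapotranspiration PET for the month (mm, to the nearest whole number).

81 mm

10T/I = 10 × 19.2 / 57.7 = 3.3276
(10T/I)^a = 3.3276^1.399 = 5.3760
Uncorrected PET = 16 × 5.3760 = 86.016 mm
Correction = (N/12)(d/30) = (10.9/12)(31/30) = 0.9386
PET = 86.016 × 0.9386 = 80.735 mm/month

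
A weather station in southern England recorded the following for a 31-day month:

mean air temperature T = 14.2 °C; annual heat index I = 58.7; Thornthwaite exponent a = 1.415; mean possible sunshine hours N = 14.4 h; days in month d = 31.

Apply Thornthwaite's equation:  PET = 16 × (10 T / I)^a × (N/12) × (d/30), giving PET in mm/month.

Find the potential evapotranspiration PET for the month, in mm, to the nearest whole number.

69 mm

10T/I = 10 × 14.2 / 58.7 = 2.4191
(10T/I)^a = 2.4191^1.415 = 3.4904
Uncorrected PET = 16 × 3.4904 = 55.846 mm
Correction = (N/12)(d/30) = (14.4/12)(31/30) = 1.2400
PET = 55.846 × 1.2400 = 69.249 mm/month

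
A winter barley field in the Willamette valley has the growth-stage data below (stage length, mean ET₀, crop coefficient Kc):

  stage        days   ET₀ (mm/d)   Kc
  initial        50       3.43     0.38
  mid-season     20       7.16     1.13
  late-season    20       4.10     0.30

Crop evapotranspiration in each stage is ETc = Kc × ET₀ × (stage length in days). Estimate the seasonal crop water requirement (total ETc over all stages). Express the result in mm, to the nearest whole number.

initial: 0.38 × 3.43 × 50 = 65.17 mm
mid-season: 1.13 × 7.16 × 20 = 161.82 mm
late-season: 0.30 × 4.10 × 20 = 24.60 mm
Seasonal total = 251.59 mm

252 mm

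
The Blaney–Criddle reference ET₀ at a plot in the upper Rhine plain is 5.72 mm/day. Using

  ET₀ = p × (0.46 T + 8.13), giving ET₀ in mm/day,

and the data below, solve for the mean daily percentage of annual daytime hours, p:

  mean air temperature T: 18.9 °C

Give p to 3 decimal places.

p = ET₀ / (0.46 T + 8.13) = 5.72 / (0.46 × 18.9 + 8.13) = 5.72 / 16.824 = 0.3400

0.340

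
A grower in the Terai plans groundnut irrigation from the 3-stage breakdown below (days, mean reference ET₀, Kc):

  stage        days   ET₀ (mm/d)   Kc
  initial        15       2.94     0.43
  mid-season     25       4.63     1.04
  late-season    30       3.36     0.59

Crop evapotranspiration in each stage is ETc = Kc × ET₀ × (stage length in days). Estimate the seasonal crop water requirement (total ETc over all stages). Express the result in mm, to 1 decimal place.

initial: 0.43 × 2.94 × 15 = 18.96 mm
mid-season: 1.04 × 4.63 × 25 = 120.38 mm
late-season: 0.59 × 3.36 × 30 = 59.47 mm
Seasonal total = 198.81 mm

198.8 mm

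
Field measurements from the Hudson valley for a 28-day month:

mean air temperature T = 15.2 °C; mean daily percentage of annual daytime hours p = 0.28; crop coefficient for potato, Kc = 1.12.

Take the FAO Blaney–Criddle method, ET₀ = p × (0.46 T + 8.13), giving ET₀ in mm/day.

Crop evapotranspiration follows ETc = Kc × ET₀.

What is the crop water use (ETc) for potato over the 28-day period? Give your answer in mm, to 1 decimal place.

ET₀ = 0.28 × (0.46 × 15.2 + 8.13) = 0.28 × 15.122 = 4.2342 mm/d
ETc = Kc × ET₀ = 1.12 × 4.2342 = 4.7423 mm/d
Over 28 days: 4.7423 × 28 = 132.784 mm

132.8 mm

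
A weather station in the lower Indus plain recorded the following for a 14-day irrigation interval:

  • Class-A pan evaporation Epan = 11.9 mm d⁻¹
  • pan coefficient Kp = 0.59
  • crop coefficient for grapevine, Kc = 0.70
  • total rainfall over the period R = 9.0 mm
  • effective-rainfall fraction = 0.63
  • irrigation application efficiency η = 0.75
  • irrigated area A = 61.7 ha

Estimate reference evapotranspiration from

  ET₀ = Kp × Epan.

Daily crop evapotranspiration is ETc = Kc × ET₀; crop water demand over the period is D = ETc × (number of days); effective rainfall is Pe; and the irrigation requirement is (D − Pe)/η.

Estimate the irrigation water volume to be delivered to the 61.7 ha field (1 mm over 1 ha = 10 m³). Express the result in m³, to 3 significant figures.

ET₀ = 0.59 × 11.9 = 7.0210 mm/d
ETc = Kc × ET₀ = 0.70 × 7.0210 = 4.9147 mm/d
Crop demand D = ETc × 14 d = 4.9147 × 14 = 68.806 mm
Pe = 0.63 × 9.0 = 5.670 mm
D − Pe = 68.806 − 5.670 = 63.136 mm
Gross irrigation = 63.136 / 0.75 = 84.181 mm
Volume = 84.181 mm × 61.7 ha × 10 = 51939.7 m³

51900 m³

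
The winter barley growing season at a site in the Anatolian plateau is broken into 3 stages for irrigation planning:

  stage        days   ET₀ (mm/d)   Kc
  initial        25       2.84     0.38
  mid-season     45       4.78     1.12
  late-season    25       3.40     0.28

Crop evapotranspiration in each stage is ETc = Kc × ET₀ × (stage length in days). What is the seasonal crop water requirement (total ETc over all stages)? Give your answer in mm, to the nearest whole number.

initial: 0.38 × 2.84 × 25 = 26.98 mm
mid-season: 1.12 × 4.78 × 45 = 240.91 mm
late-season: 0.28 × 3.40 × 25 = 23.80 mm
Seasonal total = 291.69 mm

292 mm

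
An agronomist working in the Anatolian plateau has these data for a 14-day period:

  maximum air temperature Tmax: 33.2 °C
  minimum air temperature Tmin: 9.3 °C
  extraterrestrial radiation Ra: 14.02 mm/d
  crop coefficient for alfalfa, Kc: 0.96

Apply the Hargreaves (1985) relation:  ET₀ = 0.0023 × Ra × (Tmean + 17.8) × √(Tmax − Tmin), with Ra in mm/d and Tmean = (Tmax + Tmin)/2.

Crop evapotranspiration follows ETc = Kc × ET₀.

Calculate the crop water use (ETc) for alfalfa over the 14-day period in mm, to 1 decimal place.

Tmean = (33.2 + 9.3)/2 = 21.25 °C
ET₀ = 0.0023 × 14.02 × (21.25 + 17.8) × √23.9 = 0.0023 × 14.02 × 39.05 × 4.8888 = 6.1560 mm/d
ETc = Kc × ET₀ = 0.96 × 6.1560 = 5.9098 mm/d
Over 14 days: 5.9098 × 14 = 82.737 mm

82.7 mm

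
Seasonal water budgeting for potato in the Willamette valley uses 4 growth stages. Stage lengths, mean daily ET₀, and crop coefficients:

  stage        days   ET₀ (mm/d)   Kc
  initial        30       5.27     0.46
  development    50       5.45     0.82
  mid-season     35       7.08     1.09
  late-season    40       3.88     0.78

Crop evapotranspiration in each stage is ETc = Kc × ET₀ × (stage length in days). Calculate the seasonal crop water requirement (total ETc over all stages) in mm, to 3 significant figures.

initial: 0.46 × 5.27 × 30 = 72.73 mm
development: 0.82 × 5.45 × 50 = 223.45 mm
mid-season: 1.09 × 7.08 × 35 = 270.10 mm
late-season: 0.78 × 3.88 × 40 = 121.06 mm
Seasonal total = 687.34 mm

687 mm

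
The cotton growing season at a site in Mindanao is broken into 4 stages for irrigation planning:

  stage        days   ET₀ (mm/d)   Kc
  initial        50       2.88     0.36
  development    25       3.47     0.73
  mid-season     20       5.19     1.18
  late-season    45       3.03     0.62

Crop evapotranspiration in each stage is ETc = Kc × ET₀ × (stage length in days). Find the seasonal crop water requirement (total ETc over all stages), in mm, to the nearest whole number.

initial: 0.36 × 2.88 × 50 = 51.84 mm
development: 0.73 × 3.47 × 25 = 63.33 mm
mid-season: 1.18 × 5.19 × 20 = 122.48 mm
late-season: 0.62 × 3.03 × 45 = 84.54 mm
Seasonal total = 322.19 mm

322 mm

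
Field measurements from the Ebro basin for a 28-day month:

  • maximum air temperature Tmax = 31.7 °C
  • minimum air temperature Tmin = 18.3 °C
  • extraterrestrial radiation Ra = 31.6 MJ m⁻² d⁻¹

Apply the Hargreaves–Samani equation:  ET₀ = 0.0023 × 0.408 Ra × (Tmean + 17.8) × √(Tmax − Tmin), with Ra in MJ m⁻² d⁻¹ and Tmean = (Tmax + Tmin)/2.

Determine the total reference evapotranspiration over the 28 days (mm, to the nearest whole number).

Tmean = (31.7 + 18.3)/2 = 25.00 °C
0.408 Ra = 0.408 × 31.6 = 12.8928 mm/d equivalent
ET₀ = 0.0023 × 12.8928 × (25.00 + 17.8) × √13.4 = 0.0023 × 12.8928 × 42.80 × 3.6606 = 4.6459 mm/d
Over 28 days: 4.6459 × 28 = 130.085 mm

130 mm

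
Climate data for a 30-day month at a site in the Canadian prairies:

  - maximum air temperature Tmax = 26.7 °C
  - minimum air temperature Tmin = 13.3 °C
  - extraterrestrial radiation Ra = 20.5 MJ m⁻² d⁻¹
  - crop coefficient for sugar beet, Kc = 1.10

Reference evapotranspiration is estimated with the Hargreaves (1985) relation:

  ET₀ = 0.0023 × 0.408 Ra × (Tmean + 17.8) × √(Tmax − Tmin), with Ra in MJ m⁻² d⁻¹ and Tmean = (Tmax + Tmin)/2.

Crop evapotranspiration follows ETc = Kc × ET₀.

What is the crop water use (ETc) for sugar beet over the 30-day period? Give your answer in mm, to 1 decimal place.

87.8 mm

Tmean = (26.7 + 13.3)/2 = 20.00 °C
0.408 Ra = 0.408 × 20.5 = 8.3640 mm/d equivalent
ET₀ = 0.0023 × 8.3640 × (20.00 + 17.8) × √13.4 = 0.0023 × 8.3640 × 37.80 × 3.6606 = 2.6619 mm/d
ETc = Kc × ET₀ = 1.10 × 2.6619 = 2.9281 mm/d
Over 30 days: 2.9281 × 30 = 87.843 mm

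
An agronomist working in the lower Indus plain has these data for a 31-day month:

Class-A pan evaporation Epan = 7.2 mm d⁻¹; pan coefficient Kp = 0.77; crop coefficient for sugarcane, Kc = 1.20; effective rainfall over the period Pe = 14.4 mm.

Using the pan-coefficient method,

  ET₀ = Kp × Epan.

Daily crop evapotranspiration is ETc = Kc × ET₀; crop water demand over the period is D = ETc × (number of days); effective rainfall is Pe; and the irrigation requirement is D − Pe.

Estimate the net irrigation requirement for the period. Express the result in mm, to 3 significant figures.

ET₀ = 0.77 × 7.2 = 5.5440 mm/d
ETc = Kc × ET₀ = 1.20 × 5.5440 = 6.6528 mm/d
Crop demand D = ETc × 31 d = 6.6528 × 31 = 206.237 mm
D − Pe = 206.237 − 14.4 = 191.837 mm

192 mm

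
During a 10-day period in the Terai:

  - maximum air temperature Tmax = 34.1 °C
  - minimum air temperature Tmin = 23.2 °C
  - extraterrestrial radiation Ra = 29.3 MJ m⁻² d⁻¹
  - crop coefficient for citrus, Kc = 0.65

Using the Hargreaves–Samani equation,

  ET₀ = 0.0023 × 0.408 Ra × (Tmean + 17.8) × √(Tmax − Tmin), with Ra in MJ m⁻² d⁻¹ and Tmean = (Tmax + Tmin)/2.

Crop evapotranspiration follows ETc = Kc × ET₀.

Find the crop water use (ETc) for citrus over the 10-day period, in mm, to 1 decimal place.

27.4 mm

Tmean = (34.1 + 23.2)/2 = 28.65 °C
0.408 Ra = 0.408 × 29.3 = 11.9544 mm/d equivalent
ET₀ = 0.0023 × 11.9544 × (28.65 + 17.8) × √10.9 = 0.0023 × 11.9544 × 46.45 × 3.3015 = 4.2165 mm/d
ETc = Kc × ET₀ = 0.65 × 4.2165 = 2.7407 mm/d
Over 10 days: 2.7407 × 10 = 27.407 mm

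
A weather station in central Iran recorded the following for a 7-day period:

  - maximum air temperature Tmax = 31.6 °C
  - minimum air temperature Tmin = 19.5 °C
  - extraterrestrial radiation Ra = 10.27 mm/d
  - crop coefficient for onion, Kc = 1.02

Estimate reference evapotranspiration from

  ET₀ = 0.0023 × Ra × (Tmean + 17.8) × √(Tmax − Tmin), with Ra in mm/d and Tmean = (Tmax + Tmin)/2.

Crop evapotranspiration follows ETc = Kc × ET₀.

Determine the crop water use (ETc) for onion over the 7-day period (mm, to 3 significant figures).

25.4 mm

Tmean = (31.6 + 19.5)/2 = 25.55 °C
ET₀ = 0.0023 × 10.27 × (25.55 + 17.8) × √12.1 = 0.0023 × 10.27 × 43.35 × 3.4785 = 3.5619 mm/d
ETc = Kc × ET₀ = 1.02 × 3.5619 = 3.6331 mm/d
Over 7 days: 3.6331 × 7 = 25.432 mm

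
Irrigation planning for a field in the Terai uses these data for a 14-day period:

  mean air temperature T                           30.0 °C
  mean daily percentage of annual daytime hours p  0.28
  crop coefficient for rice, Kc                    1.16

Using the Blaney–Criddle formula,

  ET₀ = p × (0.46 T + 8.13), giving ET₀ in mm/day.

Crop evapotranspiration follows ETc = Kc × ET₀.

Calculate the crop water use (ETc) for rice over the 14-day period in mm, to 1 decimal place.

ET₀ = 0.28 × (0.46 × 30.0 + 8.13) = 0.28 × 21.930 = 6.1404 mm/d
ETc = Kc × ET₀ = 1.16 × 6.1404 = 7.1229 mm/d
Over 14 days: 7.1229 × 14 = 99.721 mm

99.7 mm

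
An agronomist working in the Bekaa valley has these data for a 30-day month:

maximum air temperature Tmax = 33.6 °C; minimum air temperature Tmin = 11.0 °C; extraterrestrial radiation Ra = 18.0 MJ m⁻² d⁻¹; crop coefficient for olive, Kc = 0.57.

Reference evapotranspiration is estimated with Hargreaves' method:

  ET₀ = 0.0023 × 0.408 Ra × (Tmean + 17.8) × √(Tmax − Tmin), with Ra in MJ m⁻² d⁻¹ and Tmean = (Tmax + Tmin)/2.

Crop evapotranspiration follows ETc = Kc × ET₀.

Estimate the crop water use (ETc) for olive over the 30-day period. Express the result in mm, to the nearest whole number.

55 mm

Tmean = (33.6 + 11.0)/2 = 22.30 °C
0.408 Ra = 0.408 × 18.0 = 7.3440 mm/d equivalent
ET₀ = 0.0023 × 7.3440 × (22.30 + 17.8) × √22.6 = 0.0023 × 7.3440 × 40.10 × 4.7539 = 3.2200 mm/d
ETc = Kc × ET₀ = 0.57 × 3.2200 = 1.8354 mm/d
Over 30 days: 1.8354 × 30 = 55.062 mm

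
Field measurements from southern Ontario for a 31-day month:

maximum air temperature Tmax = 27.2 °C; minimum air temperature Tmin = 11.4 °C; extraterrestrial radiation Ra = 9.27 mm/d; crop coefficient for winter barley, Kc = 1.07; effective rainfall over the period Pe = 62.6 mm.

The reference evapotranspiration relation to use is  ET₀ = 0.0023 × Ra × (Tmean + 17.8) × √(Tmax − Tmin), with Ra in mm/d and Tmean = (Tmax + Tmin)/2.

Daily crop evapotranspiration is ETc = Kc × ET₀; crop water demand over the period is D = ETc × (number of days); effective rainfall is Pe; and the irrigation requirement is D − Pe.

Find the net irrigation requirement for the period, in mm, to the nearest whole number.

Tmean = (27.2 + 11.4)/2 = 19.30 °C
ET₀ = 0.0023 × 9.27 × (19.30 + 17.8) × √15.8 = 0.0023 × 9.27 × 37.10 × 3.9749 = 3.1442 mm/d
ETc = Kc × ET₀ = 1.07 × 3.1442 = 3.3643 mm/d
Crop demand D = ETc × 31 d = 3.3643 × 31 = 104.293 mm
D − Pe = 104.293 − 62.6 = 41.693 mm

42 mm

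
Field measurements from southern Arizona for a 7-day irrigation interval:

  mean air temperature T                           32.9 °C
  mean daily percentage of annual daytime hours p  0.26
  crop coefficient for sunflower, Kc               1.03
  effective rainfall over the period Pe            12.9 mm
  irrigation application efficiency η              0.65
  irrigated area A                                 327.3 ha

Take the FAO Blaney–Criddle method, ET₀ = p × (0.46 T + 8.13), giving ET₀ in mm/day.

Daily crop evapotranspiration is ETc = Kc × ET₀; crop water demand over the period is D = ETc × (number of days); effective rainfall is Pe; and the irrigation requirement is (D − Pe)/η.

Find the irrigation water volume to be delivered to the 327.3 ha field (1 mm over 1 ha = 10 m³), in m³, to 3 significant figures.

155000 m³

ET₀ = 0.26 × (0.46 × 32.9 + 8.13) = 0.26 × 23.264 = 6.0486 mm/d
ETc = Kc × ET₀ = 1.03 × 6.0486 = 6.2301 mm/d
Crop demand D = ETc × 7 d = 6.2301 × 7 = 43.611 mm
D − Pe = 43.611 − 12.9 = 30.711 mm
Gross irrigation = 30.711 / 0.65 = 47.248 mm
Volume = 47.248 mm × 327.3 ha × 10 = 154642.7 m³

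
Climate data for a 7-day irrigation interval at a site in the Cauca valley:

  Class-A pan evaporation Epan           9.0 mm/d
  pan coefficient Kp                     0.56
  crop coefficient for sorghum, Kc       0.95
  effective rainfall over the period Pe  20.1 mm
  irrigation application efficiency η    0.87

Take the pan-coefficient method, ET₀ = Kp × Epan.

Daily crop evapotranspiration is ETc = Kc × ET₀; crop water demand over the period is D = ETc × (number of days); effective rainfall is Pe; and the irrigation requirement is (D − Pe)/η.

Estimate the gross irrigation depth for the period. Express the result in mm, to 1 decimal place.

15.4 mm

ET₀ = 0.56 × 9.0 = 5.0400 mm/d
ETc = Kc × ET₀ = 0.95 × 5.0400 = 4.7880 mm/d
Crop demand D = ETc × 7 d = 4.7880 × 7 = 33.516 mm
D − Pe = 33.516 − 20.1 = 13.416 mm
Gross irrigation = 13.416 / 0.87 = 15.421 mm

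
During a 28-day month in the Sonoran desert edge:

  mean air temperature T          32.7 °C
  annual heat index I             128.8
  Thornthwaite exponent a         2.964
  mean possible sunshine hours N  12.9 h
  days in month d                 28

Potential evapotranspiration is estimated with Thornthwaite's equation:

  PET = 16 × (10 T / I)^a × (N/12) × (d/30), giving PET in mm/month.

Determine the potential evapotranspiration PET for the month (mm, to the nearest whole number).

254 mm

10T/I = 10 × 32.7 / 128.8 = 2.5388
(10T/I)^a = 2.5388^2.964 = 15.8241
Uncorrected PET = 16 × 15.8241 = 253.186 mm
Correction = (N/12)(d/30) = (12.9/12)(28/30) = 1.0033
PET = 253.186 × 1.0033 = 254.022 mm/month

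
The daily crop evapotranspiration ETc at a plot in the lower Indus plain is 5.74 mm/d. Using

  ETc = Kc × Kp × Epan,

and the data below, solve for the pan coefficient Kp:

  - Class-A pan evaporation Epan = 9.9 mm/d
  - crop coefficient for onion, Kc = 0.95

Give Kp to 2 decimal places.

0.61

ETc = Kc × Kp × Epan  ⇒  Kp = ETc / (Kc × Epan)
Kp = 5.74 / (0.95 × 9.9) = 5.74 / 9.405 = 0.6103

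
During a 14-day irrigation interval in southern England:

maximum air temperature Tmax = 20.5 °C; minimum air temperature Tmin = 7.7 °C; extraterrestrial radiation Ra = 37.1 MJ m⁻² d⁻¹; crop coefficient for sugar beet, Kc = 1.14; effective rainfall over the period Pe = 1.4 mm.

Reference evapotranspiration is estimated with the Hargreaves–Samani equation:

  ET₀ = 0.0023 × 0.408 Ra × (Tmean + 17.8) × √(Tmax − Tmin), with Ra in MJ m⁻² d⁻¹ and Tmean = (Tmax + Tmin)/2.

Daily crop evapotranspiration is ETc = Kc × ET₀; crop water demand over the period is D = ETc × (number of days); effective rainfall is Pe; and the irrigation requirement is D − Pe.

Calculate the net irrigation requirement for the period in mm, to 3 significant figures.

Tmean = (20.5 + 7.7)/2 = 14.10 °C
0.408 Ra = 0.408 × 37.1 = 15.1368 mm/d equivalent
ET₀ = 0.0023 × 15.1368 × (14.10 + 17.8) × √12.8 = 0.0023 × 15.1368 × 31.90 × 3.5777 = 3.9733 mm/d
ETc = Kc × ET₀ = 1.14 × 3.9733 = 4.5296 mm/d
Crop demand D = ETc × 14 d = 4.5296 × 14 = 63.414 mm
D − Pe = 63.414 − 1.4 = 62.014 mm

62.0 mm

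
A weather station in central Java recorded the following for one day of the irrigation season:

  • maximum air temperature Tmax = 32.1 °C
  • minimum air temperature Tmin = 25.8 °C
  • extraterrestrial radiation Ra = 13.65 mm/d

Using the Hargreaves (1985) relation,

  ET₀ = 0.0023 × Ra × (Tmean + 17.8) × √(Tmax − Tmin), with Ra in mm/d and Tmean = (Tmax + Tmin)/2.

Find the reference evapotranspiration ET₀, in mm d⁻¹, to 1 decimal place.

3.7 mm d⁻¹

Tmean = (32.1 + 25.8)/2 = 28.95 °C
ET₀ = 0.0023 × 13.65 × (28.95 + 17.8) × √6.3 = 0.0023 × 13.65 × 46.75 × 2.5100 = 3.6840 mm/d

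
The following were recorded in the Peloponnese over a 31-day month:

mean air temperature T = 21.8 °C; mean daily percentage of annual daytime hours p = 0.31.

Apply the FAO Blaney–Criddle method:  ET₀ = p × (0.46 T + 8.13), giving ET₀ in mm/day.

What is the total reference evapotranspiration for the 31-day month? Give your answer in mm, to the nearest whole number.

174 mm

ET₀ = 0.31 × (0.46 × 21.8 + 8.13) = 0.31 × 18.158 = 5.6290 mm/d
Monthly total = 5.6290 × 31 = 174.499 mm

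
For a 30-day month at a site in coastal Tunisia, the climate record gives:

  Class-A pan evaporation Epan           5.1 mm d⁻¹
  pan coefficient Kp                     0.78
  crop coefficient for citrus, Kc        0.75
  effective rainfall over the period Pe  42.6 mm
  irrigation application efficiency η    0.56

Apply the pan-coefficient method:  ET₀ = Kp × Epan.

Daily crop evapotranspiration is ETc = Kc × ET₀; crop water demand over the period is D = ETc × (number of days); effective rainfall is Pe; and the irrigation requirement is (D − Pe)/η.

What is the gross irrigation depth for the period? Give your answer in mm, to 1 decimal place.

83.8 mm

ET₀ = 0.78 × 5.1 = 3.9780 mm/d
ETc = Kc × ET₀ = 0.75 × 3.9780 = 2.9835 mm/d
Crop demand D = ETc × 30 d = 2.9835 × 30 = 89.505 mm
D − Pe = 89.505 − 42.6 = 46.905 mm
Gross irrigation = 46.905 / 0.56 = 83.759 mm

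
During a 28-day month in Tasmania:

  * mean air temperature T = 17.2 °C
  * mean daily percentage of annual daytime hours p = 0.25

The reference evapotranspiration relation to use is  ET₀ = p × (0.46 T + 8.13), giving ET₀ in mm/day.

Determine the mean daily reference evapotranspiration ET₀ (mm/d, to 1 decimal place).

4.0 mm/d

ET₀ = 0.25 × (0.46 × 17.2 + 8.13) = 0.25 × 16.042 = 4.0105 mm/d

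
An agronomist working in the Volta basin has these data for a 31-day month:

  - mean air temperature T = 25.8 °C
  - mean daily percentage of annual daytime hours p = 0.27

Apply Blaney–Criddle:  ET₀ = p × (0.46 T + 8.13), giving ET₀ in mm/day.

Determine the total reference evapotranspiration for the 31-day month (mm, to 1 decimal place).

167.4 mm

ET₀ = 0.27 × (0.46 × 25.8 + 8.13) = 0.27 × 19.998 = 5.3995 mm/d
Monthly total = 5.3995 × 31 = 167.385 mm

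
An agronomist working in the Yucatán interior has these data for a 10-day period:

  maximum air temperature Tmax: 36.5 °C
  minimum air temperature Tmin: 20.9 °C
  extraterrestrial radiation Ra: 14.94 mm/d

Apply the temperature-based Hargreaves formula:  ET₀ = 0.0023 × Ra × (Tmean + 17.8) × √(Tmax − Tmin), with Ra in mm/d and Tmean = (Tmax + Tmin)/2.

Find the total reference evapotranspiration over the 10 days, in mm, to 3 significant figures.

63.1 mm

Tmean = (36.5 + 20.9)/2 = 28.70 °C
ET₀ = 0.0023 × 14.94 × (28.70 + 17.8) × √15.6 = 0.0023 × 14.94 × 46.50 × 3.9497 = 6.3110 mm/d
Over 10 days: 6.3110 × 10 = 63.110 mm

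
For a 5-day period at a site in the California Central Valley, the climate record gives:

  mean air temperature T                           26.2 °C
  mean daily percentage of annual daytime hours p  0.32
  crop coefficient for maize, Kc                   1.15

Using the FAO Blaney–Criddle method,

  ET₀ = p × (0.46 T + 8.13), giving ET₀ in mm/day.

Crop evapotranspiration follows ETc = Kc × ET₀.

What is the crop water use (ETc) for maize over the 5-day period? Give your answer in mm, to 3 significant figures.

37.1 mm

ET₀ = 0.32 × (0.46 × 26.2 + 8.13) = 0.32 × 20.182 = 6.4582 mm/d
ETc = Kc × ET₀ = 1.15 × 6.4582 = 7.4269 mm/d
Over 5 days: 7.4269 × 5 = 37.135 mm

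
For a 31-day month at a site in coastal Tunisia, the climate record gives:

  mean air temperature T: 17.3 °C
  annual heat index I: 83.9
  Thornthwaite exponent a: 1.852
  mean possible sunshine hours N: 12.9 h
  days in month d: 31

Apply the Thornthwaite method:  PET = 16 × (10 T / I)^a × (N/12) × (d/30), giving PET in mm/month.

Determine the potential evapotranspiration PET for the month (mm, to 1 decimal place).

10T/I = 10 × 17.3 / 83.9 = 2.0620
(10T/I)^a = 2.0620^1.852 = 3.8200
Uncorrected PET = 16 × 3.8200 = 61.120 mm
Correction = (N/12)(d/30) = (12.9/12)(31/30) = 1.1108
PET = 61.120 × 1.1108 = 67.892 mm/month

67.9 mm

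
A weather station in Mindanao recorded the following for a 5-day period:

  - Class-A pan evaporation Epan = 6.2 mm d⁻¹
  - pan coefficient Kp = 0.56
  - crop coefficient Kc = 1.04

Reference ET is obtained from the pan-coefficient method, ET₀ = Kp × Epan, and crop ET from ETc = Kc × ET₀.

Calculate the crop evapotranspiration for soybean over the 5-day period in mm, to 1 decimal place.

ET₀ = 0.56 × 6.2 = 3.4720 mm/d
ETc = Kc × ET₀ = 1.04 × 3.4720 = 3.6109 mm/d
Over 5 days: 3.6109 × 5 = 18.055 mm

18.1 mm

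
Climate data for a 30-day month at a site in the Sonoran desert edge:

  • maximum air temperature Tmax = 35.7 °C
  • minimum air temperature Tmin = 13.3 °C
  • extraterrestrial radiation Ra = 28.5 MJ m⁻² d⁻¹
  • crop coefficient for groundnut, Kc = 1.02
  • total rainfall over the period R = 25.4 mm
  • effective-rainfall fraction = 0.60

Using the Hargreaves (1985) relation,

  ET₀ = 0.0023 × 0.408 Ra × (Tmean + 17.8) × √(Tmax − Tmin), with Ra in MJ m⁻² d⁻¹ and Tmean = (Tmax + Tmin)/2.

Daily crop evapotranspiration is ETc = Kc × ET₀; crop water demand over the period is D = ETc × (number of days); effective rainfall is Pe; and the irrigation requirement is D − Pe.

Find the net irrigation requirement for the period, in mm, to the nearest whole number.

Tmean = (35.7 + 13.3)/2 = 24.50 °C
0.408 Ra = 0.408 × 28.5 = 11.6280 mm/d equivalent
ET₀ = 0.0023 × 11.6280 × (24.50 + 17.8) × √22.4 = 0.0023 × 11.6280 × 42.30 × 4.7329 = 5.3543 mm/d
ETc = Kc × ET₀ = 1.02 × 5.3543 = 5.4614 mm/d
Crop demand D = ETc × 30 d = 5.4614 × 30 = 163.842 mm
Pe = 0.60 × 25.4 = 15.240 mm
D − Pe = 163.842 − 15.240 = 148.602 mm

149 mm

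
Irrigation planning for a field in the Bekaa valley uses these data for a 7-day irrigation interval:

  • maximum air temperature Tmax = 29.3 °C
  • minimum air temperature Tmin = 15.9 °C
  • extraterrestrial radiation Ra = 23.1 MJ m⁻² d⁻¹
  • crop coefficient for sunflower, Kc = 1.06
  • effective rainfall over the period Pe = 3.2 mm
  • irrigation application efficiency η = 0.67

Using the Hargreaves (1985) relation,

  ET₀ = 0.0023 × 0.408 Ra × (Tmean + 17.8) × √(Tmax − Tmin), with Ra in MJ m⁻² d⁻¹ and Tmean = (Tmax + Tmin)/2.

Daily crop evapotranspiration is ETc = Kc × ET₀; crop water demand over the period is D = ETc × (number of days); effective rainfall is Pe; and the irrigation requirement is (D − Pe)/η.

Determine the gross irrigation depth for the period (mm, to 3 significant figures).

30.7 mm

Tmean = (29.3 + 15.9)/2 = 22.60 °C
0.408 Ra = 0.408 × 23.1 = 9.4248 mm/d equivalent
ET₀ = 0.0023 × 9.4248 × (22.60 + 17.8) × √13.4 = 0.0023 × 9.4248 × 40.40 × 3.6606 = 3.2058 mm/d
ETc = Kc × ET₀ = 1.06 × 3.2058 = 3.3981 mm/d
Crop demand D = ETc × 7 d = 3.3981 × 7 = 23.787 mm
D − Pe = 23.787 − 3.2 = 20.587 mm
Gross irrigation = 20.587 / 0.67 = 30.727 mm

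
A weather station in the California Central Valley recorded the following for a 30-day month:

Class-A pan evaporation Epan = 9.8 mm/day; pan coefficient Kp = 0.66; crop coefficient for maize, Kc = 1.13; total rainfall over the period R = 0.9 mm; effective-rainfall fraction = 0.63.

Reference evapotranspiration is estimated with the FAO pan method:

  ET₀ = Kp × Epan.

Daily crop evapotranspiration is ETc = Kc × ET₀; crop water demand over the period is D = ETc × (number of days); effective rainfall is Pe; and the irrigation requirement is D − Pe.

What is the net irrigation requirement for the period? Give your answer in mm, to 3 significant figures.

ET₀ = 0.66 × 9.8 = 6.4680 mm/d
ETc = Kc × ET₀ = 1.13 × 6.4680 = 7.3088 mm/d
Crop demand D = ETc × 30 d = 7.3088 × 30 = 219.264 mm
Pe = 0.63 × 0.9 = 0.567 mm
D − Pe = 219.264 − 0.567 = 218.697 mm

219 mm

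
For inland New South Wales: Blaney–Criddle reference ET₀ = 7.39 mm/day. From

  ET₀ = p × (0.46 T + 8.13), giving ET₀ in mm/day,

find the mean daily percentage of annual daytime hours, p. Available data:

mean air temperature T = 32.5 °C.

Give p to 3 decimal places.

p = ET₀ / (0.46 T + 8.13) = 7.39 / (0.46 × 32.5 + 8.13) = 7.39 / 23.080 = 0.3202

0.320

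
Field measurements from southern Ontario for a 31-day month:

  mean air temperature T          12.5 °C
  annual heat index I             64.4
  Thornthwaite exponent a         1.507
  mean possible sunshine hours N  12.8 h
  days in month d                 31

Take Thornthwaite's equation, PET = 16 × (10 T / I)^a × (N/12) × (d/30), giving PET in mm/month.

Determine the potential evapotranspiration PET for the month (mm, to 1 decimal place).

10T/I = 10 × 12.5 / 64.4 = 1.9410
(10T/I)^a = 1.9410^1.507 = 2.7168
Uncorrected PET = 16 × 2.7168 = 43.469 mm
Correction = (N/12)(d/30) = (12.8/12)(31/30) = 1.1022
PET = 43.469 × 1.1022 = 47.912 mm/month

47.9 mm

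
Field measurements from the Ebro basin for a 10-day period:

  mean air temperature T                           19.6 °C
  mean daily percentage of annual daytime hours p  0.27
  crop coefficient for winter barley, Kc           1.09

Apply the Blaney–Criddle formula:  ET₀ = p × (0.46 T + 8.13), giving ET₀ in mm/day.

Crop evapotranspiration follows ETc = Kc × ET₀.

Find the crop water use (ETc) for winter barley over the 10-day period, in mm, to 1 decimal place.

50.5 mm

ET₀ = 0.27 × (0.46 × 19.6 + 8.13) = 0.27 × 17.146 = 4.6294 mm/d
ETc = Kc × ET₀ = 1.09 × 4.6294 = 5.0460 mm/d
Over 10 days: 5.0460 × 10 = 50.460 mm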